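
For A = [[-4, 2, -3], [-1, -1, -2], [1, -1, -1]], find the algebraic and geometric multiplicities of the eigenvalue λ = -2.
algebraic multiplicity 3, geometric multiplicity 1

The characteristic polynomial is (x + 2)^3, so the factor x + 2 appears with exponent 3: the algebraic multiplicity is 3.

rank(A + 2I) = 2, so the eigenspace has dimension 3 - 2 = 1: the geometric multiplicity is 1.

Since 1 < 3, A is not diagonalizable.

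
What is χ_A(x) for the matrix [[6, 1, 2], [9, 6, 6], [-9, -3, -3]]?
χ_A(x) = (x - 3)^3

xI - A = [[x - 6, -1, -2], [-9, x - 6, -6], [9, 3, x + 3]].

Expanding det(xI - A) along the first row:
det(xI - A) = + (x - 6)·det([[x - 6, -6], [3, x + 3]]) - (-1)·det([[-9, -6], [9, x + 3]]) + (-2)·det([[-9, x - 6], [9, 3]]).

Evaluating gives χ_A(x) = x^3 - 9x^2 + 27x - 27 = (x - 3)^3.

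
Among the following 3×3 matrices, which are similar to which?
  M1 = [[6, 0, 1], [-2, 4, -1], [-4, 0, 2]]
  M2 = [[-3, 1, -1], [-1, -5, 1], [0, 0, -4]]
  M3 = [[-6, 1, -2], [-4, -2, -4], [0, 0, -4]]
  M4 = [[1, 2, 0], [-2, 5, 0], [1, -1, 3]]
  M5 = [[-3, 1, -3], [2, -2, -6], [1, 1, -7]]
3 classes: {M1}, {M2, M3, M5}, {M4}

Characteristic polynomials: χ_{M1} = (x - 4)^3, χ_{M2} = (x + 4)^3, χ_{M3} = (x + 4)^3, χ_{M4} = (x - 3)^3, χ_{M5} = (x + 4)^3.

{M1}: invariant factors x - 4, (x - 4)^2.

{M2, M3, M5}: invariant factors x + 4, (x + 4)^2.

{M4}: invariant factors x - 3, (x - 3)^2.

Matrices are similar if and only if their invariant-factor lists agree; the partition into similarity classes is {M1}, {M2, M3, M5}, {M4}.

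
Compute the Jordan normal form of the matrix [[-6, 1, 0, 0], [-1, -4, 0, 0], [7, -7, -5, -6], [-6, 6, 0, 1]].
The characteristic polynomial is det(xI - A) = (x - 1)(x + 5)^3, so the eigenvalues are -5 (algebraic multiplicity 3), 1 (algebraic multiplicity 1).

For λ = -5: rank(A + 5I) = 2, rank((A + 5I)^2) = 1. The eigenspace has dimension 4 - 2 = 2, so there are 2 Jordan blocks; the rank sequence gives block sizes [2, 1].

For λ = 1: algebraic multiplicity 1 gives one 1×1 block.

Assembling the blocks gives the Jordan form J above.

J = [[-5, 1, 0, 0], [0, -5, 0, 0], [0, 0, -5, 0], [0, 0, 0, 1]]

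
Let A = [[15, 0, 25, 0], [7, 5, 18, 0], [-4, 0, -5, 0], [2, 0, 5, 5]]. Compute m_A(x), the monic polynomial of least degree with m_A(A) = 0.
The characteristic polynomial factors as (x - 5)^4. The minimal polynomial is ∏(x - λ)^{k_λ} where k_λ is the size of the largest Jordan block at λ.

For λ = 5: rank(A - 5I) = 2, and the largest Jordan block has size 3 (the smallest k with rank((A - 5I)^k) = rank((A - 5I)^(k+1))).

So m_A(x) = (x - 5)^3.

m_A(x) = (x - 5)^3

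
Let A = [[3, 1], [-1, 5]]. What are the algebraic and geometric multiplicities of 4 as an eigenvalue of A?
The characteristic polynomial is (x - 4)^2, so the factor x - 4 appears with exponent 2: the algebraic multiplicity is 2.

rank(A - 4I) = 1, so the eigenspace has dimension 2 - 1 = 1: the geometric multiplicity is 1.

Since 1 < 2, A is not diagonalizable.

algebraic multiplicity 2, geometric multiplicity 1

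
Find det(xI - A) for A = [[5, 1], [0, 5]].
xI - A = [[x - 5, -1], [0, x - 5]].

Expanding det(xI - A) along the first row:
det(xI - A) = + (x - 5)·det([[x - 5]]) - (-1)·det([[0]]).

Evaluating gives χ_A(x) = x^2 - 10x + 25 = (x - 5)^2.

χ_A(x) = (x - 5)^2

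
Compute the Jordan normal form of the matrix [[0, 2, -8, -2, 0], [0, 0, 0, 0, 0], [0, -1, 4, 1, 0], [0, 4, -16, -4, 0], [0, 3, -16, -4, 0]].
J = [[0, 1, 0, 0, 0], [0, 0, 0, 0, 0], [0, 0, 0, 1, 0], [0, 0, 0, 0, 0], [0, 0, 0, 0, 0]]

The characteristic polynomial is det(xI - A) = x^5, so the eigenvalues are 0 (algebraic multiplicity 5).

For λ = 0: rank(A) = 2, rank(A^2) = 0. The eigenspace has dimension 5 - 2 = 3, so there are 3 Jordan blocks; the rank sequence gives block sizes [2, 2, 1].

Assembling the blocks gives the Jordan form J above.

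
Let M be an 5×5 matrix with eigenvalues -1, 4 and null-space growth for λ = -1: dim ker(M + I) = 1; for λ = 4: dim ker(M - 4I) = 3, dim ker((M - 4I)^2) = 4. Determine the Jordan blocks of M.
Jordan blocks: (-1, 1), (4, 2), (4, 1), (4, 1)

λ = -1: successive nullity increments [1] count blocks of size ≥ k; block sizes are [1].
λ = 4: successive nullity increments [3, 1] count blocks of size ≥ k; block sizes are [2, 1, 1].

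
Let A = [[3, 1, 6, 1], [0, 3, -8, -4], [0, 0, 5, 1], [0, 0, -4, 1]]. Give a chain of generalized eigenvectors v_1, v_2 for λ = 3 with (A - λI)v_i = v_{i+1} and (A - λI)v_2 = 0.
v_1 = [[-2, 1, 0, 0]]^T, v_2 = [[1, 0, 0, 0]]^T

We seek v_1 ∈ ker((A - 3I)^2) \ ker(A - 3I), then set v_{i+1} = (A - 3I) v_i.

One such chain is v_1 = [[-2, 1, 0, 0]]^T, v_2 = [[1, 0, 0, 0]]^T. Check: (A - 3I) v_2 = [[0, 0, 0, 0]]^T = 0.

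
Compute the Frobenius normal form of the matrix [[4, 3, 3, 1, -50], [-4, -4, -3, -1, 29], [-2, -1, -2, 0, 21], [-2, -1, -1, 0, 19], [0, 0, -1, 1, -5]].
R = [[-2, 0, 0, 0, 0], [0, 0, 0, 0, 24], [0, 1, 0, 0, 20], [0, 0, 1, 0, -2], [0, 0, 0, 1, -5]]

The invariant factors of A (the non-unit diagonal entries of the Smith normal form of xI - A over ℚ[x]) are x + 2, (x - 2)(x + 2)^2(x + 3), each dividing the next. The characteristic polynomial is their product, (x - 2)(x + 2)^3(x + 3).

The rational canonical form is the block-diagonal matrix of companion matrices C(f_i):
R = [[-2, 0, 0, 0, 0], [0, 0, 0, 0, 24], [0, 1, 0, 0, 20], [0, 0, 1, 0, -2], [0, 0, 0, 1, -5]].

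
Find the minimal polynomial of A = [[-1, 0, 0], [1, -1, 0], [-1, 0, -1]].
The characteristic polynomial factors as (x + 1)^3. The minimal polynomial is ∏(x - λ)^{k_λ} where k_λ is the size of the largest Jordan block at λ.

For λ = -1: rank(A + I) = 1, and the largest Jordan block has size 2 (the smallest k with rank((A + I)^k) = rank((A + I)^(k+1))).

So m_A(x) = (x + 1)^2.

m_A(x) = (x + 1)^2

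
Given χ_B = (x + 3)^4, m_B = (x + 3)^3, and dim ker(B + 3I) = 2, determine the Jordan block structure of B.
Jordan blocks: (-3, 3), (-3, 1)

λ = -3: algebraic multiplicity 4 (exponent in χ_B), largest block size 3 (exponent in m_B), 2 blocks (geometric multiplicity). These force block sizes [3, 1].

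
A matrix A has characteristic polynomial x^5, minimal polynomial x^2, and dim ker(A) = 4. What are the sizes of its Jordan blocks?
λ = 0: algebraic multiplicity 5 (exponent in χ_A), largest block size 2 (exponent in m_A), 4 blocks (geometric multiplicity). These force block sizes [2, 1, 1, 1].

Jordan blocks: (0, 2), (0, 1), (0, 1), (0, 1)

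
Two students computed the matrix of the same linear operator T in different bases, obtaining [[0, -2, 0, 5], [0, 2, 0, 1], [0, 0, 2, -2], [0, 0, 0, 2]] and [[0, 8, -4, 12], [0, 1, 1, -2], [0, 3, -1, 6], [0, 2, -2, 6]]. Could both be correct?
Yes.

Two matrices over a field are similar if and only if they have the same invariant factors.

Both A and B have characteristic polynomial x(x - 2)^3 and minimal polynomial x(x - 2)^2. Computing further, both have invariant factors x - 2, x(x - 2)^2. Hence A and B are similar.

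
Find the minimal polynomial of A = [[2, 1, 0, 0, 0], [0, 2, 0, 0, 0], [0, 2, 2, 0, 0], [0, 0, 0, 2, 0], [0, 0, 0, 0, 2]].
m_A(x) = (x - 2)^2

The characteristic polynomial factors as (x - 2)^5. The minimal polynomial is ∏(x - λ)^{k_λ} where k_λ is the size of the largest Jordan block at λ.

For λ = 2: rank(A - 2I) = 1, and the largest Jordan block has size 2 (the smallest k with rank((A - 2I)^k) = rank((A - 2I)^(k+1))).

So m_A(x) = (x - 2)^2.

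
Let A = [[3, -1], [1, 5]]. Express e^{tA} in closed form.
e^{tA} = [[(1 - t)*e^{4*t}, -t*e^{4*t}], [t*e^{4*t}, (t + 1)*e^{4*t}]]

A has Jordan form J = [[4, 1], [0, 4]] with A = PJP^{-1}, so e^{tA} = P e^{tJ} P^{-1}.

For a Jordan block J_k(λ), e^{tJ_k(λ)} = e^{λt} · (I + tN + t^2 N^2/2! + ... + t^{k-1} N^{k-1}/(k-1)!) where N is the nilpotent superdiagonal part.

Assembling the blocks and conjugating back gives the entries of e^{tA} as shown above.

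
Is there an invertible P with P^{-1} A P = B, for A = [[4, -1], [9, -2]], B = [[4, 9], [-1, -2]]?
Two matrices over a field are similar if and only if they have the same invariant factors.

Both A and B have characteristic polynomial (x - 1)^2 and minimal polynomial (x - 1)^2. Computing further, both have invariant factors (x - 1)^2. Hence A and B are similar.

Yes.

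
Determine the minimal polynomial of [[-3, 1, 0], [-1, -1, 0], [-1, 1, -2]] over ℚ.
m_A(x) = (x + 2)^2

The characteristic polynomial factors as (x + 2)^3. The minimal polynomial is ∏(x - λ)^{k_λ} where k_λ is the size of the largest Jordan block at λ.

For λ = -2: rank(A + 2I) = 1, and the largest Jordan block has size 2 (the smallest k with rank((A + 2I)^k) = rank((A + 2I)^(k+1))).

So m_A(x) = (x + 2)^2.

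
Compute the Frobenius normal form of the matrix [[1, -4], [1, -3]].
R = [[0, -1], [1, -2]]

The invariant factors of A (the non-unit diagonal entries of the Smith normal form of xI - A over ℚ[x]) are (x + 1)^2, each dividing the next. The characteristic polynomial is their product, (x + 1)^2.

The rational canonical form is the block-diagonal matrix of companion matrices C(f_i):
R = [[0, -1], [1, -2]].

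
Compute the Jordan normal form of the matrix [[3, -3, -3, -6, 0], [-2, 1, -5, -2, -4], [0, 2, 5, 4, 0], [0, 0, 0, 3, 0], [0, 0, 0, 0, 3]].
The characteristic polynomial is det(xI - A) = (x - 3)^5, so the eigenvalues are 3 (algebraic multiplicity 5).

For λ = 3: rank(A - 3I) = 2, rank((A - 3I)^2) = 1, rank((A - 3I)^3) = 0. The eigenspace has dimension 5 - 2 = 3, so there are 3 Jordan blocks; the rank sequence gives block sizes [3, 1, 1].

Assembling the blocks gives the Jordan form J above.

J = [[3, 1, 0, 0, 0], [0, 3, 1, 0, 0], [0, 0, 3, 0, 0], [0, 0, 0, 3, 0], [0, 0, 0, 0, 3]]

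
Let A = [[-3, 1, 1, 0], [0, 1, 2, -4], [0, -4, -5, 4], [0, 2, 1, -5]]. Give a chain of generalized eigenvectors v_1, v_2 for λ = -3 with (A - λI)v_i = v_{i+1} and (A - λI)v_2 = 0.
We seek v_1 ∈ ker((A + 3I)^2) \ ker(A + 3I), then set v_{i+1} = (A + 3I) v_i.

One such chain is v_1 = [[0, 1, 0, 1]]^T, v_2 = [[1, 0, 0, 0]]^T. Check: (A + 3I) v_2 = [[0, 0, 0, 0]]^T = 0.

v_1 = [[0, 1, 0, 1]]^T, v_2 = [[1, 0, 0, 0]]^T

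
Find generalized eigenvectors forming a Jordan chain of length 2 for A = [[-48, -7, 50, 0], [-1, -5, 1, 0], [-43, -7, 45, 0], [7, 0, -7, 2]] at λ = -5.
We seek v_1 ∈ ker((A + 5I)^2) \ ker(A + 5I), then set v_{i+1} = (A + 5I) v_i.

One such chain is v_1 = [[-4, 3, -3, 1]]^T, v_2 = [[1, 1, 1, 0]]^T. Check: (A + 5I) v_2 = [[0, 0, 0, 0]]^T = 0.

v_1 = [[-4, 3, -3, 1]]^T, v_2 = [[1, 1, 1, 0]]^T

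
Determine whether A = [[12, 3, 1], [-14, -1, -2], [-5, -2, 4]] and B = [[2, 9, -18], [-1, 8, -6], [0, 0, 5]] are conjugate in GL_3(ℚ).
Both have characteristic polynomial (x - 5)^3, but the minimal polynomial of A is (x - 5)^3 while the minimal polynomial of B is (x - 5)^2. The minimal polynomial is a similarity invariant, so A and B are not similar.

No.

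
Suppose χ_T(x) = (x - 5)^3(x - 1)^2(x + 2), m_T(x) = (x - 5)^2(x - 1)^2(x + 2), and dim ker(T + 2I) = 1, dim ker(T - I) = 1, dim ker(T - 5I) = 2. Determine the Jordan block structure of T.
Jordan blocks: (-2, 1), (1, 2), (5, 2), (5, 1)

λ = -2: algebraic multiplicity 1 (exponent in χ_T), largest block size 1 (exponent in m_T), 1 block (geometric multiplicity). This forces block sizes [1].
λ = 1: algebraic multiplicity 2 (exponent in χ_T), largest block size 2 (exponent in m_T), 1 block (geometric multiplicity). This forces block sizes [2].
λ = 5: algebraic multiplicity 3 (exponent in χ_T), largest block size 2 (exponent in m_T), 2 blocks (geometric multiplicity). These force block sizes [2, 1].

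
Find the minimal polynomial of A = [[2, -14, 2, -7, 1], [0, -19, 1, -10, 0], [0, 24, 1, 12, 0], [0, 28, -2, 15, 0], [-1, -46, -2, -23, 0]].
m_A(x) = (x - 1)^2(x + 5)

The characteristic polynomial factors as (x - 1)^4(x + 5). The minimal polynomial is ∏(x - λ)^{k_λ} where k_λ is the size of the largest Jordan block at λ.

For λ = -5: rank(A + 5I) = 4, and the largest Jordan block has size 1 (the smallest k with rank((A + 5I)^k) = rank((A + 5I)^(k+1))).
For λ = 1: rank(A - I) = 3, and the largest Jordan block has size 2 (the smallest k with rank((A - I)^k) = rank((A - I)^(k+1))).

So m_A(x) = (x - 1)^2(x + 5).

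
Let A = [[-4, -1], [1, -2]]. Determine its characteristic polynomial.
χ_A(x) = (x + 3)^2

xI - A = [[x + 4, 1], [-1, x + 2]].

Expanding det(xI - A) along the first row:
det(xI - A) = + (x + 4)·det([[x + 2]]) - (1)·det([[-1]]).

Evaluating gives χ_A(x) = x^2 + 6x + 9 = (x + 3)^2.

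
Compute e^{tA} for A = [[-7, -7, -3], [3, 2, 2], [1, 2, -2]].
e^{tA} = [[(-4*t*e^{t} + 1)*e^{-3*t}, (-(6*t + 1)*e^{t} + 1)*e^{-3*t}, (-(2*t + 1)*e^{t} + 1)*e^{-3*t}], [((2*t + 1)*e^{t} - 1)*e^{-3*t}, ((3*t + 2)*e^{t} - 1)*e^{-3*t}, ((t + 1)*e^{t} - 1)*e^{-3*t}], [((2*t - 1)*e^{t} + 1)*e^{-3*t}, ((3*t - 1)*e^{t} + 1)*e^{-3*t}, (t*e^{t} + 1)*e^{-3*t}]]

A has Jordan form J = [[-3, 0, 0], [0, -2, 1], [0, 0, -2]] with A = PJP^{-1}, so e^{tA} = P e^{tJ} P^{-1}.

For a Jordan block J_k(λ), e^{tJ_k(λ)} = e^{λt} · (I + tN + t^2 N^2/2! + ... + t^{k-1} N^{k-1}/(k-1)!) where N is the nilpotent superdiagonal part.

Assembling the blocks and conjugating back gives the entries of e^{tA} as shown above.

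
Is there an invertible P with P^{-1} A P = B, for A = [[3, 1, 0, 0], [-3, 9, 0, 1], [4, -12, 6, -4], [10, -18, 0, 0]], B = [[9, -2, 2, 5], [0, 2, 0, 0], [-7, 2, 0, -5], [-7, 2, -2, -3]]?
No.

trace(A) = 18 but trace(B) = 8. The trace is a similarity invariant, so A and B are not similar.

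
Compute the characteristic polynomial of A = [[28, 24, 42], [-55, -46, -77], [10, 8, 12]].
χ_A(x) = (x + 2)^3

xI - A = [[x - 28, -24, -42], [55, x + 46, 77], [-10, -8, x - 12]].

Expanding det(xI - A) along the first row:
det(xI - A) = + (x - 28)·det([[x + 46, 77], [-8, x - 12]]) - (-24)·det([[55, 77], [-10, x - 12]]) + (-42)·det([[55, x + 46], [-10, -8]]).

Evaluating gives χ_A(x) = x^3 + 6x^2 + 12x + 8 = (x + 2)^3.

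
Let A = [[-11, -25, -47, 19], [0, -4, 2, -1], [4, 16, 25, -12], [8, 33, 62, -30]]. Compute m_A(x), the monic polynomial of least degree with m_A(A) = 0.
m_A(x) = (x + 5)^2

The characteristic polynomial factors as (x + 5)^4. The minimal polynomial is ∏(x - λ)^{k_λ} where k_λ is the size of the largest Jordan block at λ.

For λ = -5: rank(A + 5I) = 2, and the largest Jordan block has size 2 (the smallest k with rank((A + 5I)^k) = rank((A + 5I)^(k+1))).

So m_A(x) = (x + 5)^2.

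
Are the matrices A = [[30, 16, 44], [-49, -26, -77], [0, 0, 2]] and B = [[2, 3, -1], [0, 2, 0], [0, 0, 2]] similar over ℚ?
Yes.

Two matrices over a field are similar if and only if they have the same invariant factors.

Both A and B have characteristic polynomial (x - 2)^3 and minimal polynomial (x - 2)^2. Computing further, both have invariant factors x - 2, (x - 2)^2. Hence A and B are similar.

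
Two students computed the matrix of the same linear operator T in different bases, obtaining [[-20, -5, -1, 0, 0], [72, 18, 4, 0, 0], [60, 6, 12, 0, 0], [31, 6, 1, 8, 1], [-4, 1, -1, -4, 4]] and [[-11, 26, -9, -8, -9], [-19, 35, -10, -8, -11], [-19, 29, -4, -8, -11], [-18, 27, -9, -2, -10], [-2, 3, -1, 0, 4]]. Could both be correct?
Yes.

Two matrices over a field are similar if and only if they have the same invariant factors.

Both A and B have characteristic polynomial (x - 6)^4(x + 2) and minimal polynomial (x - 6)^2(x + 2). Computing further, both have invariant factors (x - 6)^2, (x - 6)^2(x + 2). Hence A and B are similar.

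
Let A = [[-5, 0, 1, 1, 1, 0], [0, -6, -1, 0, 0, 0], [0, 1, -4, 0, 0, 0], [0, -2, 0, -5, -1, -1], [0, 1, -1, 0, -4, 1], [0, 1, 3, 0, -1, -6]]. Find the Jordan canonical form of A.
J = [[-5, 1, 0, 0, 0, 0], [0, -5, 0, 0, 0, 0], [0, 0, -5, 1, 0, 0], [0, 0, 0, -5, 0, 0], [0, 0, 0, 0, -5, 1], [0, 0, 0, 0, 0, -5]]

The characteristic polynomial is det(xI - A) = (x + 5)^6, so the eigenvalues are -5 (algebraic multiplicity 6).

For λ = -5: rank(A + 5I) = 3, rank((A + 5I)^2) = 0. The eigenspace has dimension 6 - 3 = 3, so there are 3 Jordan blocks; the rank sequence gives block sizes [2, 2, 2].

Assembling the blocks gives the Jordan form J above.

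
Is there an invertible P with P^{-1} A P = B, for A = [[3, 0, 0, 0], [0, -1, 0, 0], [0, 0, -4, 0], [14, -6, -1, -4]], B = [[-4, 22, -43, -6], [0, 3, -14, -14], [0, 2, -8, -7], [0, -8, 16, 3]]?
Two matrices over a field are similar if and only if they have the same invariant factors.

Both A and B have characteristic polynomial (x - 3)(x + 1)(x + 4)^2 and minimal polynomial (x - 3)(x + 1)(x + 4)^2. Computing further, both have invariant factors (x - 3)(x + 1)(x + 4)^2. Hence A and B are similar.

Yes.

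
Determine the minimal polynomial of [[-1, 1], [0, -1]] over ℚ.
m_A(x) = (x + 1)^2

The characteristic polynomial factors as (x + 1)^2. The minimal polynomial is ∏(x - λ)^{k_λ} where k_λ is the size of the largest Jordan block at λ.

For λ = -1: rank(A + I) = 1, and the largest Jordan block has size 2 (the smallest k with rank((A + I)^k) = rank((A + I)^(k+1))).

So m_A(x) = (x + 1)^2.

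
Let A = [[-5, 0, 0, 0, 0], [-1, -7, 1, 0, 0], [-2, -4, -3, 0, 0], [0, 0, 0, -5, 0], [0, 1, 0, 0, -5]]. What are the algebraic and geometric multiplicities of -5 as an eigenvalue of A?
The characteristic polynomial is (x + 5)^5, so the factor x + 5 appears with exponent 5: the algebraic multiplicity is 5.

rank(A + 5I) = 2, so the eigenspace has dimension 5 - 2 = 3: the geometric multiplicity is 3.

Since 3 < 5, A is not diagonalizable.

algebraic multiplicity 5, geometric multiplicity 3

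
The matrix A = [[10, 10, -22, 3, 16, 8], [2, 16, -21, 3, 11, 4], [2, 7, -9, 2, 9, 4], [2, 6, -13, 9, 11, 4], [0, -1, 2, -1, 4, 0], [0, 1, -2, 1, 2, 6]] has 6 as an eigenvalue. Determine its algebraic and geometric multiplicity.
The characteristic polynomial is (x - 6)^6, so the factor x - 6 appears with exponent 6: the algebraic multiplicity is 6.

rank(A - 6I) = 3, so the eigenspace has dimension 6 - 3 = 3: the geometric multiplicity is 3.

Since 3 < 6, A is not diagonalizable.

algebraic multiplicity 6, geometric multiplicity 3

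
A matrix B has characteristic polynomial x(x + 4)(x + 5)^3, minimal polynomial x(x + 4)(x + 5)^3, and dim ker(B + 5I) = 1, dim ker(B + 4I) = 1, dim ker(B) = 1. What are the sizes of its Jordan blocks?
λ = -5: algebraic multiplicity 3 (exponent in χ_B), largest block size 3 (exponent in m_B), 1 block (geometric multiplicity). This forces block sizes [3].
λ = -4: algebraic multiplicity 1 (exponent in χ_B), largest block size 1 (exponent in m_B), 1 block (geometric multiplicity). This forces block sizes [1].
λ = 0: algebraic multiplicity 1 (exponent in χ_B), largest block size 1 (exponent in m_B), 1 block (geometric multiplicity). This forces block sizes [1].

Jordan blocks: (-5, 3), (-4, 1), (0, 1)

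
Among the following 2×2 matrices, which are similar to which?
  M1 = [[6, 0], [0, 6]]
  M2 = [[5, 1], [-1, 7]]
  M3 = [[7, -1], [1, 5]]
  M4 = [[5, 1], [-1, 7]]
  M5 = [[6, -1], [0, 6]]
Characteristic polynomials: χ_{M1} = (x - 6)^2, χ_{M2} = (x - 6)^2, χ_{M3} = (x - 6)^2, χ_{M4} = (x - 6)^2, χ_{M5} = (x - 6)^2.

{M1}: invariant factors x - 6, x - 6.

{M2, M3, M4, M5}: invariant factors (x - 6)^2.

Matrices are similar if and only if their invariant-factor lists agree; the partition into similarity classes is {M1}, {M2, M3, M4, M5}.

2 classes: {M1}, {M2, M3, M4, M5}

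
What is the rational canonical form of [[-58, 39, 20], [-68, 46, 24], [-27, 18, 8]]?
The invariant factors of A (the non-unit diagonal entries of the Smith normal form of xI - A over ℚ[x]) are (x - 2)(x + 2)(x + 4), each dividing the next. The characteristic polynomial is their product, (x - 2)(x + 2)(x + 4).

The rational canonical form is the block-diagonal matrix of companion matrices C(f_i):
R = [[0, 0, 16], [1, 0, 4], [0, 1, -4]].

R = [[0, 0, 16], [1, 0, 4], [0, 1, -4]]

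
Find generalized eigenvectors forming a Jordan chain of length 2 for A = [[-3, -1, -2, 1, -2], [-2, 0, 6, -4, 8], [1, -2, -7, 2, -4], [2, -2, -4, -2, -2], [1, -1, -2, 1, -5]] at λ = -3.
v_1 = [[1, -2, 1, 0, 0]]^T, v_2 = [[0, -2, 1, 2, 1]]^T

We seek v_1 ∈ ker((A + 3I)^2) \ ker(A + 3I), then set v_{i+1} = (A + 3I) v_i.

One such chain is v_1 = [[1, -2, 1, 0, 0]]^T, v_2 = [[0, -2, 1, 2, 1]]^T. Check: (A + 3I) v_2 = [[0, 0, 0, 0, 0]]^T = 0.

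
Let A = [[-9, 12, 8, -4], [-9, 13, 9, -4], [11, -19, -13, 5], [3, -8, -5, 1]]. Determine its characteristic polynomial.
xI - A = [[x + 9, -12, -8, 4], [9, x - 13, -9, 4], [-11, 19, x + 13, -5], [-3, 8, 5, x - 1]].

Expanding det(xI - A) along the first row:
det(xI - A) = + (x + 9)·det([[x - 13, -9, 4], [19, x + 13, -5], [8, 5, x - 1]]) - (-12)·det([[9, -9, 4], [-11, x + 13, -5], [-3, 5, x - 1]]) + (-8)·det([[9, x - 13, 4], [-11, 19, -5], [-3, 8, x - 1]]) - (4)·det([[9, x - 13, -9], [-11, 19, x + 13], [-3, 8, 5]]).

Evaluating gives χ_A(x) = x^4 + 8x^3 + 18x^2 + 16x + 5 = (x + 1)^3(x + 5).

χ_A(x) = (x + 1)^3(x + 5)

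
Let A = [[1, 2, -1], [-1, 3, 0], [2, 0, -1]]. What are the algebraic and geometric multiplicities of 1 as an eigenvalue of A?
The characteristic polynomial is (x - 1)^3, so the factor x - 1 appears with exponent 3: the algebraic multiplicity is 3.

rank(A - I) = 2, so the eigenspace has dimension 3 - 2 = 1: the geometric multiplicity is 1.

Since 1 < 3, A is not diagonalizable.

algebraic multiplicity 3, geometric multiplicity 1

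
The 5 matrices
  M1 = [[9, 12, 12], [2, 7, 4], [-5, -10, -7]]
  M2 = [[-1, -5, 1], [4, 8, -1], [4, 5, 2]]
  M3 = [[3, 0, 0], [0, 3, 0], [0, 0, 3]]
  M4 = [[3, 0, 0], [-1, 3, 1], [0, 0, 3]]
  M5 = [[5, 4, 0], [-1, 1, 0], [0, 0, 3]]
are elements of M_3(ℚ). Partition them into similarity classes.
2 classes: {M1, M2, M4, M5}, {M3}

Characteristic polynomials: χ_{M1} = (x - 3)^3, χ_{M2} = (x - 3)^3, χ_{M3} = (x - 3)^3, χ_{M4} = (x - 3)^3, χ_{M5} = (x - 3)^3.

{M1, M2, M4, M5}: invariant factors x - 3, (x - 3)^2.

{M3}: invariant factors x - 3, x - 3, x - 3.

Matrices are similar if and only if their invariant-factor lists agree; the partition into similarity classes is {M1, M2, M4, M5}, {M3}.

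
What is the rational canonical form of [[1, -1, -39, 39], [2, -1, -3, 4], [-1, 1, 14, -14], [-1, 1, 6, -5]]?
R = [[0, 0, 0, 25], [1, 0, 0, -35], [0, 1, 0, -14], [0, 0, 1, 9]]

The invariant factors of A (the non-unit diagonal entries of the Smith normal form of xI - A over ℚ[x]) are (x - 5)^2(x^2 + x - 1), each dividing the next. The characteristic polynomial is their product, (x - 5)^2(x^2 + x - 1).

The rational canonical form is the block-diagonal matrix of companion matrices C(f_i):
R = [[0, 0, 0, 25], [1, 0, 0, -35], [0, 1, 0, -14], [0, 0, 1, 9]].

Note the characteristic polynomial does not split into linear factors over ℚ, so A has no Jordan form over ℚ; the rational canonical form exists over any field.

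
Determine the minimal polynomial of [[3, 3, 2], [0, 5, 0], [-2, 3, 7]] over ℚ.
m_A(x) = (x - 5)^2

The characteristic polynomial factors as (x - 5)^3. The minimal polynomial is ∏(x - λ)^{k_λ} where k_λ is the size of the largest Jordan block at λ.

For λ = 5: rank(A - 5I) = 1, and the largest Jordan block has size 2 (the smallest k with rank((A - 5I)^k) = rank((A - 5I)^(k+1))).

So m_A(x) = (x - 5)^2.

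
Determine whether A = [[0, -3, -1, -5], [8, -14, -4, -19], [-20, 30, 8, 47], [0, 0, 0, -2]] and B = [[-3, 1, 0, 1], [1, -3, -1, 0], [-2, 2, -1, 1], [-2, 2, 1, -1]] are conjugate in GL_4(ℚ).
Yes.

Two matrices over a field are similar if and only if they have the same invariant factors.

Both A and B have characteristic polynomial (x + 2)^4 and minimal polynomial (x + 2)^2. Computing further, both have invariant factors (x + 2)^2, (x + 2)^2. Hence A and B are similar.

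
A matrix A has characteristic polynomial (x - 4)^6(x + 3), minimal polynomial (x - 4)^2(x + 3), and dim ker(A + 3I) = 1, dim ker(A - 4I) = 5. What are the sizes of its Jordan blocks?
Jordan blocks: (-3, 1), (4, 2), (4, 1), (4, 1), (4, 1), (4, 1)

λ = -3: algebraic multiplicity 1 (exponent in χ_A), largest block size 1 (exponent in m_A), 1 block (geometric multiplicity). This forces block sizes [1].
λ = 4: algebraic multiplicity 6 (exponent in χ_A), largest block size 2 (exponent in m_A), 5 blocks (geometric multiplicity). These force block sizes [2, 1, 1, 1, 1].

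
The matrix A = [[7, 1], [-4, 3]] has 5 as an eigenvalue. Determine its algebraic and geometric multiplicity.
The characteristic polynomial is (x - 5)^2, so the factor x - 5 appears with exponent 2: the algebraic multiplicity is 2.

rank(A - 5I) = 1, so the eigenspace has dimension 2 - 1 = 1: the geometric multiplicity is 1.

Since 1 < 2, A is not diagonalizable.

algebraic multiplicity 2, geometric multiplicity 1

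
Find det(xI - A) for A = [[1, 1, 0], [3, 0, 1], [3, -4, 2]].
xI - A = [[x - 1, -1, 0], [-3, x, -1], [-3, 4, x - 2]].

Expanding det(xI - A) along the first row:
det(xI - A) = + (x - 1)·det([[x, -1], [4, x - 2]]) - (-1)·det([[-3, -1], [-3, x - 2]]) + (0)·det([[-3, x], [-3, 4]]).

Evaluating gives χ_A(x) = x^3 - 3x^2 + 3x - 1 = (x - 1)^3.

χ_A(x) = (x - 1)^3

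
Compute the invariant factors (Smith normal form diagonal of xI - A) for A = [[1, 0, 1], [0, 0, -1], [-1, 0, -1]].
The Jordan structure of A has elementary divisors x^3. Arranging the block sizes at each eigenvalue in decreasing order and taking row products gives the invariant factors.

Invariant factors (smallest first, each dividing the next): x^3.

Check: the last factor x^3 is the minimal polynomial, and the product x^3 is the characteristic polynomial.

x^3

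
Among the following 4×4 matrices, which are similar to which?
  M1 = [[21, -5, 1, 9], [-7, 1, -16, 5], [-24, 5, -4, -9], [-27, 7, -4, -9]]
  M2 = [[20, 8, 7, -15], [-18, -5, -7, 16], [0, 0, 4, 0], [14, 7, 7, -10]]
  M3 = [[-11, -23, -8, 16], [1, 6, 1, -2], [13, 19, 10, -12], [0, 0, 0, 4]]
2 classes: {M1}, {M2, M3}

Characteristic polynomials: χ_{M1} = (x - 4)^3(x + 3), χ_{M2} = (x - 4)^3(x + 3), χ_{M3} = (x - 4)^3(x + 3).

{M1}: invariant factors (x - 4)^3(x + 3).

{M2, M3}: invariant factors x - 4, (x - 4)^2(x + 3).

Matrices are similar if and only if their invariant-factor lists agree; the partition into similarity classes is {M1}, {M2, M3}.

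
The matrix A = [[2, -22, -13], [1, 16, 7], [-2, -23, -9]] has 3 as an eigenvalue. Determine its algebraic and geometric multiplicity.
The characteristic polynomial is (x - 3)^3, so the factor x - 3 appears with exponent 3: the algebraic multiplicity is 3.

rank(A - 3I) = 2, so the eigenspace has dimension 3 - 2 = 1: the geometric multiplicity is 1.

Since 1 < 3, A is not diagonalizable.

algebraic multiplicity 3, geometric multiplicity 1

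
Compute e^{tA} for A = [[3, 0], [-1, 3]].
A has Jordan form J = [[3, 1], [0, 3]] with A = PJP^{-1}, so e^{tA} = P e^{tJ} P^{-1}.

For a Jordan block J_k(λ), e^{tJ_k(λ)} = e^{λt} · (I + tN + t^2 N^2/2! + ... + t^{k-1} N^{k-1}/(k-1)!) where N is the nilpotent superdiagonal part.

Assembling the blocks and conjugating back gives the entries of e^{tA} as shown above.

e^{tA} = [[e^{3*t}, 0], [-t*e^{3*t}, e^{3*t}]]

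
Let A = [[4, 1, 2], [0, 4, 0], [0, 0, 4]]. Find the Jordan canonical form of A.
J = [[4, 1, 0], [0, 4, 0], [0, 0, 4]]

The characteristic polynomial is det(xI - A) = (x - 4)^3, so the eigenvalues are 4 (algebraic multiplicity 3).

For λ = 4: rank(A - 4I) = 1, rank((A - 4I)^2) = 0. The eigenspace has dimension 3 - 1 = 2, so there are 2 Jordan blocks; the rank sequence gives block sizes [2, 1].

Assembling the blocks gives the Jordan form J above.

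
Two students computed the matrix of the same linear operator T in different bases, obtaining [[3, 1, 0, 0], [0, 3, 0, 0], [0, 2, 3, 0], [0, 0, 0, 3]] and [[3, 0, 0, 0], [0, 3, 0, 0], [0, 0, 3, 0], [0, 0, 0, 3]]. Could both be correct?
Both have characteristic polynomial (x - 3)^4, but the minimal polynomial of A is (x - 3)^2 while the minimal polynomial of B is x - 3. The minimal polynomial is a similarity invariant, so A and B are not similar.

No.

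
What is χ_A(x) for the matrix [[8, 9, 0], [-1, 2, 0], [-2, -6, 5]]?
xI - A = [[x - 8, -9, 0], [1, x - 2, 0], [2, 6, x - 5]].

Expanding det(xI - A) along the first row:
det(xI - A) = + (x - 8)·det([[x - 2, 0], [6, x - 5]]) - (-9)·det([[1, 0], [2, x - 5]]) + (0)·det([[1, x - 2], [2, 6]]).

Evaluating gives χ_A(x) = x^3 - 15x^2 + 75x - 125 = (x - 5)^3.

χ_A(x) = (x - 5)^3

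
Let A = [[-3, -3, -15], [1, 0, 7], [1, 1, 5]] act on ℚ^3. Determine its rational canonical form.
The invariant factors of A (the non-unit diagonal entries of the Smith normal form of xI - A over ℚ[x]) are x(x^2 - 2x - 4), each dividing the next. The characteristic polynomial is their product, x(x^2 - 2x - 4).

The rational canonical form is the block-diagonal matrix of companion matrices C(f_i):
R = [[0, 0, 0], [1, 0, 4], [0, 1, 2]].

Note the characteristic polynomial does not split into linear factors over ℚ, so A has no Jordan form over ℚ; the rational canonical form exists over any field.

R = [[0, 0, 0], [1, 0, 4], [0, 1, 2]]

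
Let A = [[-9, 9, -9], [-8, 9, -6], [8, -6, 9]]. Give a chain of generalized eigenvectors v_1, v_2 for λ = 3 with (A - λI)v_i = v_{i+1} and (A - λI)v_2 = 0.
v_1 = [[-1, -2, -1]]^T, v_2 = [[3, 2, -2]]^T

We seek v_1 ∈ ker((A - 3I)^2) \ ker(A - 3I), then set v_{i+1} = (A - 3I) v_i.

One such chain is v_1 = [[-1, -2, -1]]^T, v_2 = [[3, 2, -2]]^T. Check: (A - 3I) v_2 = [[0, 0, 0]]^T = 0.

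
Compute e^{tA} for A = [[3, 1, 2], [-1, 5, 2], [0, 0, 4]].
A has Jordan form J = [[4, 1, 0], [0, 4, 0], [0, 0, 4]] with A = PJP^{-1}, so e^{tA} = P e^{tJ} P^{-1}.

For a Jordan block J_k(λ), e^{tJ_k(λ)} = e^{λt} · (I + tN + t^2 N^2/2! + ... + t^{k-1} N^{k-1}/(k-1)!) where N is the nilpotent superdiagonal part.

Assembling the blocks and conjugating back gives the entries of e^{tA} as shown above.

e^{tA} = [[(1 - t)*e^{4*t}, t*e^{4*t}, 2*t*e^{4*t}], [-t*e^{4*t}, (t + 1)*e^{4*t}, 2*t*e^{4*t}], [0, 0, e^{4*t}]]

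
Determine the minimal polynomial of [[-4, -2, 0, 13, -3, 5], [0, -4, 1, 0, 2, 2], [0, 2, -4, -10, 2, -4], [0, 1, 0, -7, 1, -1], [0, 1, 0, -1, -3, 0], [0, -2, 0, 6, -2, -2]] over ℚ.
m_A(x) = (x + 4)^3

The characteristic polynomial factors as (x + 4)^6. The minimal polynomial is ∏(x - λ)^{k_λ} where k_λ is the size of the largest Jordan block at λ.

For λ = -4: rank(A + 4I) = 4, and the largest Jordan block has size 3 (the smallest k with rank((A + 4I)^k) = rank((A + 4I)^(k+1))).

So m_A(x) = (x + 4)^3.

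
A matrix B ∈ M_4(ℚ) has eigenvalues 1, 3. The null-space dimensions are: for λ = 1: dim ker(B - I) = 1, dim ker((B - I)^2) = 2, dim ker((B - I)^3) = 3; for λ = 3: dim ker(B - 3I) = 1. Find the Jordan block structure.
λ = 1: successive nullity increments [1, 1, 1] count blocks of size ≥ k; block sizes are [3].
λ = 3: successive nullity increments [1] count blocks of size ≥ k; block sizes are [1].

Jordan blocks: (1, 3), (3, 1)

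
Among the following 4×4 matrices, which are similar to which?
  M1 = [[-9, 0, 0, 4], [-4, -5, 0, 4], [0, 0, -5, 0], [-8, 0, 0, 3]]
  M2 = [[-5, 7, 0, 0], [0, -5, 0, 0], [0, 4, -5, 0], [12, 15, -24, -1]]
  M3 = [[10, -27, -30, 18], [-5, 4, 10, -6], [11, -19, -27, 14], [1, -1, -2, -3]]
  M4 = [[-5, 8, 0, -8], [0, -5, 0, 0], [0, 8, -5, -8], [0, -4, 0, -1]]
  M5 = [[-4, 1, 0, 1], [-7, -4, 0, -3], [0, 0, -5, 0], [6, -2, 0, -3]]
Characteristic polynomials: χ_{M1} = (x + 1)(x + 5)^3, χ_{M2} = (x + 1)(x + 5)^3, χ_{M3} = (x + 1)(x + 5)^3, χ_{M4} = (x + 1)(x + 5)^3, χ_{M5} = (x + 1)(x + 5)^3.

{M1, M4}: invariant factors x + 5, x + 5, (x + 1)(x + 5).

{M2, M3, M5}: invariant factors x + 5, (x + 1)(x + 5)^2.

Matrices are similar if and only if their invariant-factor lists agree; the partition into similarity classes is {M1, M4}, {M2, M3, M5}.

2 classes: {M1, M4}, {M2, M3, M5}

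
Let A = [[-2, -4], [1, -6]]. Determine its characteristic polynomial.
xI - A = [[x + 2, 4], [-1, x + 6]].

Expanding det(xI - A) along the first row:
det(xI - A) = + (x + 2)·det([[x + 6]]) - (4)·det([[-1]]).

Evaluating gives χ_A(x) = x^2 + 8x + 16 = (x + 4)^2.

χ_A(x) = (x + 4)^2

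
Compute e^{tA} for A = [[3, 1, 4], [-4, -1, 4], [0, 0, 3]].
A has Jordan form J = [[1, 1, 0], [0, 1, 0], [0, 0, 3]] with A = PJP^{-1}, so e^{tA} = P e^{tJ} P^{-1}.

For a Jordan block J_k(λ), e^{tJ_k(λ)} = e^{λt} · (I + tN + t^2 N^2/2! + ... + t^{k-1} N^{k-1}/(k-1)!) where N is the nilpotent superdiagonal part.

Assembling the blocks and conjugating back gives the entries of e^{tA} as shown above.

e^{tA} = [[(2*t + 1)*e^{t}, t*e^{t}, (-6*t + 5*e^{2*t} - 5)*e^{t}], [-4*t*e^{t}, (1 - 2*t)*e^{t}, 4*(3*t - e^{2*t} + 1)*e^{t}], [0, 0, e^{3*t}]]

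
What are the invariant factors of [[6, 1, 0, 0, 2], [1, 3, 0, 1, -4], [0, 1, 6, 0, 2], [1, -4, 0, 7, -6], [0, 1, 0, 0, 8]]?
x - 6, x - 6, (x - 6)^3

The Jordan structure of A has elementary divisors (x - 6)^3, (x - 6), (x - 6). Arranging the block sizes at each eigenvalue in decreasing order and taking row products gives the invariant factors.

Invariant factors (smallest first, each dividing the next): x - 6, x - 6, (x - 6)^3.

Check: the last factor (x - 6)^3 is the minimal polynomial, and the product (x - 6)^5 is the characteristic polynomial.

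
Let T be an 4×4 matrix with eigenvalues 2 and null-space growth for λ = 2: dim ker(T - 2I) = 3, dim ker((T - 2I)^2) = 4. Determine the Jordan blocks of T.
Jordan blocks: (2, 2), (2, 1), (2, 1)

λ = 2: successive nullity increments [3, 1] count blocks of size ≥ k; block sizes are [2, 1, 1].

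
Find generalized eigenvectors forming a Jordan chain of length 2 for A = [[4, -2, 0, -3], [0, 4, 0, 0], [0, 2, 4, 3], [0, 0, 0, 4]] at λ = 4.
v_1 = [[0, 1, -1, -1]]^T, v_2 = [[1, 0, -1, 0]]^T

We seek v_1 ∈ ker((A - 4I)^2) \ ker(A - 4I), then set v_{i+1} = (A - 4I) v_i.

One such chain is v_1 = [[0, 1, -1, -1]]^T, v_2 = [[1, 0, -1, 0]]^T. Check: (A - 4I) v_2 = [[0, 0, 0, 0]]^T = 0.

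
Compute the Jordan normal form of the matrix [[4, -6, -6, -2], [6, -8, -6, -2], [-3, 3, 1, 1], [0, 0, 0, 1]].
The characteristic polynomial is det(xI - A) = (x - 1)^2(x + 2)^2, so the eigenvalues are -2 (algebraic multiplicity 2), 1 (algebraic multiplicity 2).

For λ = -2: rank(A + 2I) = 2. The eigenspace has dimension 4 - 2 = 2, so there are 2 Jordan blocks; the rank sequence gives block sizes [1, 1].

For λ = 1: rank(A - I) = 3, rank((A - I)^2) = 2. The eigenspace has dimension 4 - 3 = 1, so there is 1 Jordan block; the rank sequence gives block sizes [2].

Assembling the blocks gives the Jordan form J above.

J = [[-2, 0, 0, 0], [0, -2, 0, 0], [0, 0, 1, 1], [0, 0, 0, 1]]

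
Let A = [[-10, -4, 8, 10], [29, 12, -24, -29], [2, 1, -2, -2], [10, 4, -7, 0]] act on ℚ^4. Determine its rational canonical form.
The invariant factors of A (the non-unit diagonal entries of the Smith normal form of xI - A over ℚ[x]) are x(x^3 + 2x + 5), each dividing the next. The characteristic polynomial is their product, x(x^3 + 2x + 5).

The rational canonical form is the block-diagonal matrix of companion matrices C(f_i):
R = [[0, 0, 0, 0], [1, 0, 0, -5], [0, 1, 0, -2], [0, 0, 1, 0]].

Note the characteristic polynomial does not split into linear factors over ℚ, so A has no Jordan form over ℚ; the rational canonical form exists over any field.

R = [[0, 0, 0, 0], [1, 0, 0, -5], [0, 1, 0, -2], [0, 0, 1, 0]]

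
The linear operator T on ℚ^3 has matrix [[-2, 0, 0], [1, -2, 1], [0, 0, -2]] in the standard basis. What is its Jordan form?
The characteristic polynomial is det(xI - A) = (x + 2)^3, so the eigenvalues are -2 (algebraic multiplicity 3).

For λ = -2: rank(A + 2I) = 1, rank((A + 2I)^2) = 0. The eigenspace has dimension 3 - 1 = 2, so there are 2 Jordan blocks; the rank sequence gives block sizes [2, 1].

Assembling the blocks gives the Jordan form J above.

J = [[-2, 1, 0], [0, -2, 0], [0, 0, -2]]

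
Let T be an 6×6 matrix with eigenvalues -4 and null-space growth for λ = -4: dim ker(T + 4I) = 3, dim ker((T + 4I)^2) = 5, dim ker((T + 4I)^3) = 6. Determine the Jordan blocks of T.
λ = -4: successive nullity increments [3, 2, 1] count blocks of size ≥ k; block sizes are [3, 2, 1].

Jordan blocks: (-4, 3), (-4, 2), (-4, 1)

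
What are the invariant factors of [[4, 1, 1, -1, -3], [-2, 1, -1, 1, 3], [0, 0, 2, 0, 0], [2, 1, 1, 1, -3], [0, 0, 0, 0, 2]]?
The Jordan structure of A has elementary divisors (x - 2)^2, (x - 2), (x - 2), (x - 2). Arranging the block sizes at each eigenvalue in decreasing order and taking row products gives the invariant factors.

Invariant factors (smallest first, each dividing the next): x - 2, x - 2, x - 2, (x - 2)^2.

Check: the last factor (x - 2)^2 is the minimal polynomial, and the product (x - 2)^5 is the characteristic polynomial.

x - 2, x - 2, x - 2, (x - 2)^2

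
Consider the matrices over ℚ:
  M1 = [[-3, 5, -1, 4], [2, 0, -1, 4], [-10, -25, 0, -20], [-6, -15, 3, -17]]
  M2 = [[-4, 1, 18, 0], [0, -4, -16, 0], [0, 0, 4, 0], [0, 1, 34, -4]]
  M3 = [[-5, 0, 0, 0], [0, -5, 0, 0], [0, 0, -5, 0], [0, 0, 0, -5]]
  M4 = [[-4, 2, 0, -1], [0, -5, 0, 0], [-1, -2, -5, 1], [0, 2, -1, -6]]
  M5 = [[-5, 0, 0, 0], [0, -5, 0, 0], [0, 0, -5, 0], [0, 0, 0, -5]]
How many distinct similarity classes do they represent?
Characteristic polynomials: χ_{M1} = (x + 5)^4, χ_{M2} = (x - 4)(x + 4)^3, χ_{M3} = (x + 5)^4, χ_{M4} = (x + 5)^4, χ_{M5} = (x + 5)^4.

{M1}: invariant factors x + 5, x + 5, (x + 5)^2.

{M2}: invariant factors x + 4, (x - 4)(x + 4)^2.

{M3, M5}: invariant factors x + 5, x + 5, x + 5, x + 5.

{M4}: invariant factors x + 5, (x + 5)^3.

Matrices are similar if and only if their invariant-factor lists agree; the partition into similarity classes is {M1}, {M2}, {M3, M5}, {M4}.

4 classes: {M1}, {M2}, {M3, M5}, {M4}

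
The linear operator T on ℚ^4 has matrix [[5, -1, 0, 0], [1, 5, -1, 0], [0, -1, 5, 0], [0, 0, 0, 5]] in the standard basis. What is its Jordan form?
J = [[5, 1, 0, 0], [0, 5, 1, 0], [0, 0, 5, 0], [0, 0, 0, 5]]

The characteristic polynomial is det(xI - A) = (x - 5)^4, so the eigenvalues are 5 (algebraic multiplicity 4).

For λ = 5: rank(A - 5I) = 2, rank((A - 5I)^2) = 1, rank((A - 5I)^3) = 0. The eigenspace has dimension 4 - 2 = 2, so there are 2 Jordan blocks; the rank sequence gives block sizes [3, 1].

Assembling the blocks gives the Jordan form J above.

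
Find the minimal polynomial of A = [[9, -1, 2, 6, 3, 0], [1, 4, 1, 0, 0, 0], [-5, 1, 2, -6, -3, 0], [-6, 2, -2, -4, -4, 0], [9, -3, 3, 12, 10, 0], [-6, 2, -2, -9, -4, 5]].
m_A(x) = (x - 5)(x - 4)^3

The characteristic polynomial factors as (x - 5)^2(x - 4)^4. The minimal polynomial is ∏(x - λ)^{k_λ} where k_λ is the size of the largest Jordan block at λ.

For λ = 4: rank(A - 4I) = 4, and the largest Jordan block has size 3 (the smallest k with rank((A - 4I)^k) = rank((A - 4I)^(k+1))).
For λ = 5: rank(A - 5I) = 4, and the largest Jordan block has size 1 (the smallest k with rank((A - 5I)^k) = rank((A - 5I)^(k+1))).

So m_A(x) = (x - 5)(x - 4)^3.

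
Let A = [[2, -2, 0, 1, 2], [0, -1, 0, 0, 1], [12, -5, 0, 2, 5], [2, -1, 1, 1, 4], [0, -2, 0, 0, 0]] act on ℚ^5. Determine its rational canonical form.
The invariant factors of A (the non-unit diagonal entries of the Smith normal form of xI - A over ℚ[x]) are x^2 + x + 2, (x - 4)(x^2 + x + 2), each dividing the next. The characteristic polynomial is their product, (x - 4)(x^2 + x + 2)^2.

The rational canonical form is the block-diagonal matrix of companion matrices C(f_i):
R = [[0, -2, 0, 0, 0], [1, -1, 0, 0, 0], [0, 0, 0, 0, 8], [0, 0, 1, 0, 2], [0, 0, 0, 1, 3]].

Note the characteristic polynomial does not split into linear factors over ℚ, so A has no Jordan form over ℚ; the rational canonical form exists over any field.

R = [[0, -2, 0, 0, 0], [1, -1, 0, 0, 0], [0, 0, 0, 0, 8], [0, 0, 1, 0, 2], [0, 0, 0, 1, 3]]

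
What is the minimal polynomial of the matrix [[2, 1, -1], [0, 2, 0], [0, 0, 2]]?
m_A(x) = (x - 2)^2

The characteristic polynomial factors as (x - 2)^3. The minimal polynomial is ∏(x - λ)^{k_λ} where k_λ is the size of the largest Jordan block at λ.

For λ = 2: rank(A - 2I) = 1, and the largest Jordan block has size 2 (the smallest k with rank((A - 2I)^k) = rank((A - 2I)^(k+1))).

So m_A(x) = (x - 2)^2.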